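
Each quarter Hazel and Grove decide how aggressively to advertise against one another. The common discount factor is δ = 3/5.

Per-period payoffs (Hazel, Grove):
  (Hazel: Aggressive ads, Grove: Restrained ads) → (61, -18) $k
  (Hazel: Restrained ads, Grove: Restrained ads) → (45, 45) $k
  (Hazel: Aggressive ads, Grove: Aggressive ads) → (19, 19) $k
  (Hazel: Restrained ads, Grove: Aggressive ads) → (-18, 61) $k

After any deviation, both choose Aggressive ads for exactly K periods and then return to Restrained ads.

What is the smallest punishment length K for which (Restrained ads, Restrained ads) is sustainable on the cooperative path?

2

Need Σ_{k=1}^{K} δ^k ≥ (61−45)/(45−19) = 0.6154 at δ = 3/5.
At K = 1 the sum is 0.6000 < 0.6154; at K = 2 it is 0.9600 ≥ 0.6154.
So the minimum punishment length is K = 2.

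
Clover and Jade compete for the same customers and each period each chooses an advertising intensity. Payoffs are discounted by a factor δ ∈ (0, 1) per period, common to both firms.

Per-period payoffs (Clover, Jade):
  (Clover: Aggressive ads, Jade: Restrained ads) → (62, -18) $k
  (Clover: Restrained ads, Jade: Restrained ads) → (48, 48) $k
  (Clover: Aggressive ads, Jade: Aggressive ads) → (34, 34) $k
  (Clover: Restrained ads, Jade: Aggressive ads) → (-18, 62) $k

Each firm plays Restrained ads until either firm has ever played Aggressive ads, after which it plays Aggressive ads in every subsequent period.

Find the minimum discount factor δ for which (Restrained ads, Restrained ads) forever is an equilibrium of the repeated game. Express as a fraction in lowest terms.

One-period gain from deviating is 62 − 48 = 14. The loss is 48 − 34 = 14 in every subsequent period, with present value 14·δ/(1−δ).
Deviation is unprofitable when 14·δ/(1−δ) ≥ 14, i.e. δ/(1−δ) ≥ 1.
Equivalently δ ≥ 14/(14+14) = 1/2.

1/2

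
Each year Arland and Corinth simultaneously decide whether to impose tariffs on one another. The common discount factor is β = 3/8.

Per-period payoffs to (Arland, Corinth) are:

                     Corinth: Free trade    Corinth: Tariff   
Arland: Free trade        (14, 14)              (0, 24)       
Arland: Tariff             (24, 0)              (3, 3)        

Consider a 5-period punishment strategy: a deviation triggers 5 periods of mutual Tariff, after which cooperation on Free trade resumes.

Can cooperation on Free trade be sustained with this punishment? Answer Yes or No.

Comparing payoff streams over the 6 periods until play realigns: cooperate → 14(1+β+…+β^5); deviate → 24 + 3(β+…+β^5).
Cooperation is sustained iff (14−3)(β+…+β^5) ≥ 24−14.
β+…+β^5 = 3/8·(1−(3/8)^5)/(1−3/8) = 0.5956, and (24−14)/(14−3) = 0.9091.
0.5956 < 0.9091, so cooperation is not sustainable.

No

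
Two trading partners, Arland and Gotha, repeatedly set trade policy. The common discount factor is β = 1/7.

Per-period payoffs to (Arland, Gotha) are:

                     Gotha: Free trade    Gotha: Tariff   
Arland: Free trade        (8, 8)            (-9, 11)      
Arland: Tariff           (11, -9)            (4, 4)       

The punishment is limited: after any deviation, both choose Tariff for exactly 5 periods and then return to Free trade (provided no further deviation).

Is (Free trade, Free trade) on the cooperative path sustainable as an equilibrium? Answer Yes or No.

No

A one-shot deviation gives 11 now, then 4 for 5 periods, then back to 8.
Gain from deviating: (11−8) today; loss: (8−4) in each of the next 5 periods.
No-deviation condition: (8−4)(β+…+β^5) ≥ 11−8, i.e. β+…+β^5 ≥ 3/4.
At β = 1/7: β+…+β^5 = 0.1667 < 0.7500.
So cooperation is not sustainable.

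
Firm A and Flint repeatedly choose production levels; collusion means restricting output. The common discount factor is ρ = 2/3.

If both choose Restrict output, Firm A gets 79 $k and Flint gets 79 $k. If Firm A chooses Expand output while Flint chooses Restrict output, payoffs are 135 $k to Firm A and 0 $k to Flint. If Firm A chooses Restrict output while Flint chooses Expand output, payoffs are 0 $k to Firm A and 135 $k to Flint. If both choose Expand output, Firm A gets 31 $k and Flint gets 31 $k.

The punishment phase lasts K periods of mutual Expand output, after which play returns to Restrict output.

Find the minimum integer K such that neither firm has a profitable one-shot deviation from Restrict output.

3

No profitable deviation requires (79−31)(ρ+…+ρ^K) ≥ 135−79, i.e. ρ+…+ρ^K ≥ 7/6 ≈ 1.1667.
With ρ = 2/3, the partial sums are K=1: 0.6667, K=2: 1.1111, K=3: 1.4074.
K = 3 is the first length at which the sum reaches 1.1667.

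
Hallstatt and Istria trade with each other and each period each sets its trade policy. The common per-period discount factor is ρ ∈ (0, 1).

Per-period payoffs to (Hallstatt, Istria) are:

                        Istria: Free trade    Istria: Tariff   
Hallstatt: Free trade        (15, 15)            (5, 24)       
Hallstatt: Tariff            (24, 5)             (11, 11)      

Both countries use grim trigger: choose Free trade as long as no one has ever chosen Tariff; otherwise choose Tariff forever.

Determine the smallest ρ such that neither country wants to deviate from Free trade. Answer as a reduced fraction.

9/13

One-period gain from deviating is 24 − 15 = 9. The loss is 15 − 11 = 4 in every subsequent period, with present value 4·ρ/(1−ρ).
Deviation is unprofitable when 4·ρ/(1−ρ) ≥ 9, i.e. ρ/(1−ρ) ≥ 9/4.
Equivalently ρ ≥ 9/(9+4) = 9/13.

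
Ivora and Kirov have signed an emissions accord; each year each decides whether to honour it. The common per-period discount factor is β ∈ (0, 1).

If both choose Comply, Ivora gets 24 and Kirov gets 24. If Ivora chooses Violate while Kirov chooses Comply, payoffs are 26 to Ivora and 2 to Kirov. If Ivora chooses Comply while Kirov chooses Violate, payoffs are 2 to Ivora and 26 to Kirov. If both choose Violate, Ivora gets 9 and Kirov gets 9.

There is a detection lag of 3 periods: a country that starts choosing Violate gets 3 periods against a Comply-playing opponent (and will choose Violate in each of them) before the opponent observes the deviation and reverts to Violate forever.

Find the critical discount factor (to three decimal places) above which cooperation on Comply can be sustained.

Deviating for the 3 undetected periods gains 26−24 = 2 per period over cooperation, then loses 24−9 = 15 per period forever once punishment starts.
Gain: 2(1 + β + … + β^2); loss: 15·β^3/(1−β).
No profitable deviation ⇔ 2(1−β^3) ≤ 15·β^3, i.e. β^3 ≥ 2/(2+15) = 2/17.
Hence β ≥ (2/17)^(1/3) ≈ 0.490.

0.490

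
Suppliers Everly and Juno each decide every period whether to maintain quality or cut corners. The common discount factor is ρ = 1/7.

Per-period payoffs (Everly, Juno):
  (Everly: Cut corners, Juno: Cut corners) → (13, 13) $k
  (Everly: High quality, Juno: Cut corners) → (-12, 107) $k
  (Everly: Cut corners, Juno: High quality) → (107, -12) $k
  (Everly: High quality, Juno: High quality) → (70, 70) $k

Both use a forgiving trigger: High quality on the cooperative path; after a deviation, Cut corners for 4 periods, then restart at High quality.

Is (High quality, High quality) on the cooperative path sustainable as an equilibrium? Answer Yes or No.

No

A one-shot deviation gives 107 now, then 13 for 4 periods, then back to 70.
Gain from deviating: (107−70) today; loss: (70−13) in each of the next 4 periods.
No-deviation condition: (70−13)(ρ+…+ρ^4) ≥ 107−70, i.e. ρ+…+ρ^4 ≥ 37/57.
At ρ = 1/7: ρ+…+ρ^4 = 0.1666 < 0.6491.
So cooperation is not sustainable.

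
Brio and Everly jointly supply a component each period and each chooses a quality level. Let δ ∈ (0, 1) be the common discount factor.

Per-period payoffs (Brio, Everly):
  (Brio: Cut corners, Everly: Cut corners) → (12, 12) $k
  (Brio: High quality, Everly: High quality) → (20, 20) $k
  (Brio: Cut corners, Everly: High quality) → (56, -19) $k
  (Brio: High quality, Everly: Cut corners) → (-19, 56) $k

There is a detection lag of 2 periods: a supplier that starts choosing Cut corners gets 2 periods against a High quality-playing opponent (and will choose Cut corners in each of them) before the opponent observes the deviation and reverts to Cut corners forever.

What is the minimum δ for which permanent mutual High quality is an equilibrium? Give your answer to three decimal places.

Deviating for the 2 undetected periods gains 56−20 = 36 per period over cooperation, then loses 20−12 = 8 per period forever once punishment starts.
Gain: 36(1 + δ + … + δ^1); loss: 8·δ^2/(1−δ).
No profitable deviation ⇔ 36(1−δ^2) ≤ 8·δ^2, i.e. δ^2 ≥ 36/(36+8) = 9/11.
Hence δ ≥ (9/11)^(1/2) ≈ 0.905.

0.905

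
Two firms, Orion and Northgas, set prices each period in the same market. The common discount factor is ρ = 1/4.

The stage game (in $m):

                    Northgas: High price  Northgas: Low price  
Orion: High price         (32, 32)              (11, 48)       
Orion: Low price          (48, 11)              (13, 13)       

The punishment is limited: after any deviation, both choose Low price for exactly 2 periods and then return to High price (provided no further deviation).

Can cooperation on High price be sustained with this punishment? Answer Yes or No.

IC: ρ+…+ρ^2 ≥ (48−32)/(32−13) = 16/19.
At ρ = 1/4: partial sum = 0.3125 < 0.8421. Cooperation not sustainable.

No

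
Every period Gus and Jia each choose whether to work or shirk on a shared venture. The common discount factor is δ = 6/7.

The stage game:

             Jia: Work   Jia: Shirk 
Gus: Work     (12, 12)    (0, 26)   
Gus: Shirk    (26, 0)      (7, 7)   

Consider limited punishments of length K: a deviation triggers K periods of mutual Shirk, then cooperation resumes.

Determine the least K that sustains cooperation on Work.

5

No profitable deviation requires (12−7)(δ+…+δ^K) ≥ 26−12, i.e. δ+…+δ^K ≥ 14/5 ≈ 2.8000.
With δ = 6/7, the partial sums are K=1: 0.8571, K=2: 1.5918, K=3: 2.2216, K=4: 2.7613, K=5: 3.2240.
K = 5 is the first length at which the sum reaches 2.8000.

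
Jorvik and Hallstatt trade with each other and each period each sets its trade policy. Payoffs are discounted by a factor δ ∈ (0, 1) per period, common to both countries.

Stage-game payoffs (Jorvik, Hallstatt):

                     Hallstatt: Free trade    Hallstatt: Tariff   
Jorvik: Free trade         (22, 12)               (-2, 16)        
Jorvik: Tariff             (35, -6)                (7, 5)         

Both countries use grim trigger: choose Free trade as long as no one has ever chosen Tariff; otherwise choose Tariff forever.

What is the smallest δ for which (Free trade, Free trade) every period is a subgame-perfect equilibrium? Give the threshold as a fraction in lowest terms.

For Jorvik: deviation gain 35−22 = 13, per-period punishment loss 22−7 = 15. IC gives δ ≥ 13/28.
For Hallstatt: gain 4, loss 7 per period, so δ ≥ 4/11.
The tighter constraint is Jorvik's, so cooperation needs δ ≥ 13/28.

13/28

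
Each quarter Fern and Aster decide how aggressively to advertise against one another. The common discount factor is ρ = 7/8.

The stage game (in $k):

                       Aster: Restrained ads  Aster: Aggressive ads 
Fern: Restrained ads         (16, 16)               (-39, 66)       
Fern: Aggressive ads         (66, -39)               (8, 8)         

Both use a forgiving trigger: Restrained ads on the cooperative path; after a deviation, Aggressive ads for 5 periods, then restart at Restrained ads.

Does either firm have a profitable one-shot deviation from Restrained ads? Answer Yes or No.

Yes

A one-shot deviation gives 66 now, then 8 for 5 periods, then back to 16.
Gain from deviating: (66−16) today; loss: (16−8) in each of the next 5 periods.
No-deviation condition: (16−8)(ρ+…+ρ^5) ≥ 66−16, i.e. ρ+…+ρ^5 ≥ 25/4.
At ρ = 7/8: ρ+…+ρ^5 = 3.4096 < 6.2500.
So cooperation is not sustainable.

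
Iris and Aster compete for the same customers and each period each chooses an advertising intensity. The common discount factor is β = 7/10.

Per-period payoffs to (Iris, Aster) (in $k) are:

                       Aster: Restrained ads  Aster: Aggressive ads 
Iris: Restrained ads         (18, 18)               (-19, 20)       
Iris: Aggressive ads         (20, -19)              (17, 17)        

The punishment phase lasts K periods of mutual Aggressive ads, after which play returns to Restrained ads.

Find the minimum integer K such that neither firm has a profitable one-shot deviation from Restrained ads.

IC: β(1−β^K)/(1−β) ≥ (20−18)/(18−17) = 2.
With β = 7/10: need 1 − β^K ≥ 2·(1−7/10)/(7/10), i.e. β^K ≤ 0.1429.
Since (7/10)^5 = 0.1681 and (7/10)^6 = 0.1176, the smallest such K is 6.

6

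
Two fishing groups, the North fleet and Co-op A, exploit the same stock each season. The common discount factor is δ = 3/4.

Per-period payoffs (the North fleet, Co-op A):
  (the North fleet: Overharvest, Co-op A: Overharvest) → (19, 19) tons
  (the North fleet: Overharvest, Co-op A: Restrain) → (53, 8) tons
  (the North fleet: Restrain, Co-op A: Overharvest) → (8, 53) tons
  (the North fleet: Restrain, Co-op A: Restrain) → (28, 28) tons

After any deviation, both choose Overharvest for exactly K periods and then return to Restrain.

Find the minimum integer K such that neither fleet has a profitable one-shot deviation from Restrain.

No profitable deviation requires (28−19)(δ+…+δ^K) ≥ 53−28, i.e. δ+…+δ^K ≥ 25/9 ≈ 2.7778.
With δ = 3/4, the partial sums are K=1: 0.7500, K=2: 1.3125, …, K=8: 2.6997, K=9: 2.7747, K=10: 2.8311.
K = 10 is the first length at which the sum reaches 2.7778.

10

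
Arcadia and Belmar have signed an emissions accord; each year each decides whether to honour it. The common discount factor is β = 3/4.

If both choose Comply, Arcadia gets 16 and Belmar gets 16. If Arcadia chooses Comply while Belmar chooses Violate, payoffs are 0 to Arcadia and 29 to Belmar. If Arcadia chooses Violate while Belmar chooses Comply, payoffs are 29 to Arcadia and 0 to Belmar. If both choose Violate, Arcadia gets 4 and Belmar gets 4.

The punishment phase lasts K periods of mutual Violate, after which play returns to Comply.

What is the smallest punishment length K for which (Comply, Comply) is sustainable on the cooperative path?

Need Σ_{k=1}^{K} β^k ≥ (29−16)/(16−4) = 1.0833 at β = 3/4.
At K = 1 the sum is 0.7500 < 1.0833; at K = 2 it is 1.3125 ≥ 1.0833.
So the minimum punishment length is K = 2.

2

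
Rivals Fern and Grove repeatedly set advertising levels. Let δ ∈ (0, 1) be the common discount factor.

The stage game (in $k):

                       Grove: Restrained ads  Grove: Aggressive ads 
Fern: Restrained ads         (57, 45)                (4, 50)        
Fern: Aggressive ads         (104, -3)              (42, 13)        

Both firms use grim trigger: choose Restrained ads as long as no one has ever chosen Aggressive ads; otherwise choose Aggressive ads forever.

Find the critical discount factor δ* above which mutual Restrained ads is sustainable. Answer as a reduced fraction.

For Fern: deviation gain 104−57 = 47, per-period punishment loss 57−42 = 15. IC gives δ ≥ 47/62.
For Grove: gain 5, loss 32 per period, so δ ≥ 5/37.
The tighter constraint is Fern's, so cooperation needs δ ≥ 47/62.

47/62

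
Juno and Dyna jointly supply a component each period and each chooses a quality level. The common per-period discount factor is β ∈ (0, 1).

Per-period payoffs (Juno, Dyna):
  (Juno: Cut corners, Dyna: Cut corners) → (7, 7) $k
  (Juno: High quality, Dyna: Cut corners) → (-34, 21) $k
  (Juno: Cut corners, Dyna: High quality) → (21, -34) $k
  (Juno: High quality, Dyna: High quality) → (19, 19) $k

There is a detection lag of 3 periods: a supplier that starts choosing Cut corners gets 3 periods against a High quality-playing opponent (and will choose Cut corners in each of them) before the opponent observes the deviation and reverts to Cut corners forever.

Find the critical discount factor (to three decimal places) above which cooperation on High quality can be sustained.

0.523

The best deviation is to choose Cut corners for all 3 undetected periods, earning 21 each, then 7 forever once detected.
Deviation value: 21(1−β^3)/(1−β) + 7β^3/(1−β); cooperation value: 19/(1−β).
IC: 19 ≥ 21(1−β^3) + 7β^3 = 21 − 14β^3.
So β^3 ≥ 2/14 = 1/7, giving β ≥ (1/7)^(1/3) ≈ 0.523.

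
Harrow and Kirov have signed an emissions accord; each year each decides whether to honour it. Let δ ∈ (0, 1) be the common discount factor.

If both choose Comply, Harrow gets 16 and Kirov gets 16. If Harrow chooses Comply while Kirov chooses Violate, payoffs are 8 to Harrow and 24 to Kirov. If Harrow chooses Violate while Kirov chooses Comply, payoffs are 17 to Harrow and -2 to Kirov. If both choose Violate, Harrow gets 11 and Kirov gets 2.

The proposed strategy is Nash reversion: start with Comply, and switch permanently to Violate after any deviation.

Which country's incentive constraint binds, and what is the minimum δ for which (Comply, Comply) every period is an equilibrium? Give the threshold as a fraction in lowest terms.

Harrow: cooperation gives 16 each period; deviation gives 17 once then 11 forever.
  16/(1−δ) ≥ 17 + 11δ/(1−δ) ⇒ δ ≥ 1/6.
Kirov: cooperation gives 16 each period; deviation gives 24 once then 2 forever.
  δ ≥ 8/22 = 4/11.
Both must hold, so the binding constraint is Kirov's: δ ≥ 4/11.

Kirov; δ ≥ 4/11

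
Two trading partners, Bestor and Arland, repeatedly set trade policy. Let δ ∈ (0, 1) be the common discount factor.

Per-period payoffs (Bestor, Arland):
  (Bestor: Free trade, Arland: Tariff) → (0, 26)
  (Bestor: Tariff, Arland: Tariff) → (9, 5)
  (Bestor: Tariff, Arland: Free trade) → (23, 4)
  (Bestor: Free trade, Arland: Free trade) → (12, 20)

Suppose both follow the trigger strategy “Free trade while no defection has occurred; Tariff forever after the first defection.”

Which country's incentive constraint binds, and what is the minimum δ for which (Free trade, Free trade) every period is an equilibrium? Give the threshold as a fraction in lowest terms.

Bestor; δ ≥ 11/14

Bestor's threshold: (23−12)/(23−9) = 11/14.
Arland's threshold: (26−20)/(26−5) = 2/7.
11/14 > 2/7, so Bestor binds and δ* = 11/14.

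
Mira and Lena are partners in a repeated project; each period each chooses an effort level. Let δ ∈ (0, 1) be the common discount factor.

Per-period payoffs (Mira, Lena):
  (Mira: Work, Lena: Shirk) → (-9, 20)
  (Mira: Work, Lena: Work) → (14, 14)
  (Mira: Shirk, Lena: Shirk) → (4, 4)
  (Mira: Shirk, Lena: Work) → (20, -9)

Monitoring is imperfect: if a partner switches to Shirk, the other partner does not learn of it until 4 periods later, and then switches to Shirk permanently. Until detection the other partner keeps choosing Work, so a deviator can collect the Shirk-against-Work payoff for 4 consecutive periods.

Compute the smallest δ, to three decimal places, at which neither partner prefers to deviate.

A deviator earns 20 for 4 periods, then 4 forever; cooperating earns 14 forever. Multiplying the IC by (1−δ):
14 ≥ 20(1−δ^4) + 4δ^4, so 16·δ^4 ≥ 6 and δ^4 ≥ 3/8.
δ ≥ (3/8)^(1/4) ≈ 0.783.

0.783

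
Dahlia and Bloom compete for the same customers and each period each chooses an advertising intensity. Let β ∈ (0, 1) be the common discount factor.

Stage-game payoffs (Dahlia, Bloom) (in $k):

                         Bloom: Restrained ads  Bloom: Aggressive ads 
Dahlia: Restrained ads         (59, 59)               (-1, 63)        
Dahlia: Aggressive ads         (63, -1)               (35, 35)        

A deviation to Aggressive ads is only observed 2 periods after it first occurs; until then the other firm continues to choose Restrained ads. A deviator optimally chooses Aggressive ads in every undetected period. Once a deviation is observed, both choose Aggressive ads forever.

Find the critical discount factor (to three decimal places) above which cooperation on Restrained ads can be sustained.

Deviating for the 2 undetected periods gains 63−59 = 4 per period over cooperation, then loses 59−35 = 24 per period forever once punishment starts.
Gain: 4(1 + β + … + β^1); loss: 24·β^2/(1−β).
No profitable deviation ⇔ 4(1−β^2) ≤ 24·β^2, i.e. β^2 ≥ 4/(4+24) = 1/7.
Hence β ≥ (1/7)^(1/2) ≈ 0.378.

0.378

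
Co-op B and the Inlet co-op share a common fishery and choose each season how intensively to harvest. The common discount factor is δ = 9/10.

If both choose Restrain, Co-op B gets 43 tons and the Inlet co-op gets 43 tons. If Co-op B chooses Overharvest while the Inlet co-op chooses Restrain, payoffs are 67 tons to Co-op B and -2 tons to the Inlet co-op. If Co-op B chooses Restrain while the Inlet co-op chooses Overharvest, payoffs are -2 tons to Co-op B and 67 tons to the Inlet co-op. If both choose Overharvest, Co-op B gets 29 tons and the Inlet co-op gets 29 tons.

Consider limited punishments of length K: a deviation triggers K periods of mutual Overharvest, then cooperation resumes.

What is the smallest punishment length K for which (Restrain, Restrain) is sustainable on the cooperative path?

No profitable deviation requires (43−29)(δ+…+δ^K) ≥ 67−43, i.e. δ+…+δ^K ≥ 12/7 ≈ 1.7143.
With δ = 9/10, the partial sums are K=1: 0.9000, K=2: 1.7100, K=3: 2.4390.
K = 3 is the first length at which the sum reaches 1.7143.

3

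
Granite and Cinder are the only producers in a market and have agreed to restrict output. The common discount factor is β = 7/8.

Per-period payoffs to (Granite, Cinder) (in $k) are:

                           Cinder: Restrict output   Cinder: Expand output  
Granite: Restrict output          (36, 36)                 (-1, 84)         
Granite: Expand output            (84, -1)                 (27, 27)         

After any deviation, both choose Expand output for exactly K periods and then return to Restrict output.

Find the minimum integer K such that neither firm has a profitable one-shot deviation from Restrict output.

11

IC: β(1−β^K)/(1−β) ≥ (84−36)/(36−27) = 16/3.
With β = 7/8: need 1 − β^K ≥ 16/3·(1−7/8)/(7/8), i.e. β^K ≤ 0.2381.
Since (7/8)^10 = 0.2631 and (7/8)^11 = 0.2302, the smallest such K is 11.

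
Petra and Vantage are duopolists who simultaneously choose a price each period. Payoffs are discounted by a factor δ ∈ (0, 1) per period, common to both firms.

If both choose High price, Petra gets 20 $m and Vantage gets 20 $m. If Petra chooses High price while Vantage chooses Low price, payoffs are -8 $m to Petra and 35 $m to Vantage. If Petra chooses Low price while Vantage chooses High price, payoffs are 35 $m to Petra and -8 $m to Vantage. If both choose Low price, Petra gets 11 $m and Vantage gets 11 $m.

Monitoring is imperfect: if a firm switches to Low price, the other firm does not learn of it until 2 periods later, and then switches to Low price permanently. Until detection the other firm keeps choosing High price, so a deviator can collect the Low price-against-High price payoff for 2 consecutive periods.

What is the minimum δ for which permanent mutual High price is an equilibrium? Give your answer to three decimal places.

The best deviation is to choose Low price for all 2 undetected periods, earning 35 each, then 11 forever once detected.
Deviation value: 35(1−δ^2)/(1−δ) + 11δ^2/(1−δ); cooperation value: 20/(1−δ).
IC: 20 ≥ 35(1−δ^2) + 11δ^2 = 35 − 24δ^2.
So δ^2 ≥ 15/24 = 5/8, giving δ ≥ (5/8)^(1/2) ≈ 0.791.

0.791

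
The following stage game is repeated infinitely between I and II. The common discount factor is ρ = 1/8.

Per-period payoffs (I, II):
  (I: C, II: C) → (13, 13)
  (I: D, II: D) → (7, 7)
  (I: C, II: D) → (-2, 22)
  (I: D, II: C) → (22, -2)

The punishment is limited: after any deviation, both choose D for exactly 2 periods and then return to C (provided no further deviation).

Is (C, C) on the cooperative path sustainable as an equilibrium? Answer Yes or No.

Comparing payoff streams over the 3 periods until play realigns: cooperate → 13(1+ρ+…+ρ^2); deviate → 22 + 7(ρ+…+ρ^2).
Cooperation is sustained iff (13−7)(ρ+…+ρ^2) ≥ 22−13.
ρ+…+ρ^2 = 1/8·(1−(1/8)^2)/(1−1/8) = 0.1406, and (22−13)/(13−7) = 1.5000.
0.1406 < 1.5000, so cooperation is not sustainable.

No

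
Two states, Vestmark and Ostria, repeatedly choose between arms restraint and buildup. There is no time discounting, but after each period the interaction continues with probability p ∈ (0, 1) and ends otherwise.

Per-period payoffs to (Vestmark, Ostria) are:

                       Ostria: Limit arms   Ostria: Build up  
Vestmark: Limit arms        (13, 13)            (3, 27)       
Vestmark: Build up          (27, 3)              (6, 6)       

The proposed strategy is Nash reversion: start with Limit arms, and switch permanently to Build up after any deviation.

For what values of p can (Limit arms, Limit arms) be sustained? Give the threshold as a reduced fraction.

With no time discounting, the continuation probability p plays the role of the discount factor.
Grim-trigger IC: 13/(1−p) ≥ 27 + 6p/(1−p) ⇒ p ≥ (27−13)/(27−6) = 2/3.

2/3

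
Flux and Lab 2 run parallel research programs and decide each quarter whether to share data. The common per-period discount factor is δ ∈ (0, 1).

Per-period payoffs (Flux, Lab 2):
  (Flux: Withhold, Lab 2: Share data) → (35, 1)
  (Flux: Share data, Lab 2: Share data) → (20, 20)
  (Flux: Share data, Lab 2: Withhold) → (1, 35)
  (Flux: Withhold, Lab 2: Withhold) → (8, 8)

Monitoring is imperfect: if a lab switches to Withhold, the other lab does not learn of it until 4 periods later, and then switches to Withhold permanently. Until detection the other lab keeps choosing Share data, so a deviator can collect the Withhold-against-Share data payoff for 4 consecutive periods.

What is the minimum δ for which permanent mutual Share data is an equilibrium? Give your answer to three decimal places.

A deviator earns 35 for 4 periods, then 8 forever; cooperating earns 20 forever. Multiplying the IC by (1−δ):
20 ≥ 35(1−δ^4) + 8δ^4, so 27·δ^4 ≥ 15 and δ^4 ≥ 5/9.
δ ≥ (5/9)^(1/4) ≈ 0.863.

0.863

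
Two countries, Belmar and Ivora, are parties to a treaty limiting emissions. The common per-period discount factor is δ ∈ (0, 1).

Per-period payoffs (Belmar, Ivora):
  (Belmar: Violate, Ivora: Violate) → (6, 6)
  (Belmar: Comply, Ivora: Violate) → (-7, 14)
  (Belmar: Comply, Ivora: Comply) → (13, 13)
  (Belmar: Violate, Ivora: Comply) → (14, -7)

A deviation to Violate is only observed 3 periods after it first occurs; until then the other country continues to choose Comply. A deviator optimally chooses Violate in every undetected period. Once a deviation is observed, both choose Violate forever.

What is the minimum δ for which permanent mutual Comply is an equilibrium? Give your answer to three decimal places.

A deviator earns 14 for 3 periods, then 6 forever; cooperating earns 13 forever. Multiplying the IC by (1−δ):
13 ≥ 14(1−δ^3) + 6δ^3, so 8·δ^3 ≥ 1 and δ^3 ≥ 1/8.
δ ≥ (1/8)^(1/3) ≈ 0.500.

0.500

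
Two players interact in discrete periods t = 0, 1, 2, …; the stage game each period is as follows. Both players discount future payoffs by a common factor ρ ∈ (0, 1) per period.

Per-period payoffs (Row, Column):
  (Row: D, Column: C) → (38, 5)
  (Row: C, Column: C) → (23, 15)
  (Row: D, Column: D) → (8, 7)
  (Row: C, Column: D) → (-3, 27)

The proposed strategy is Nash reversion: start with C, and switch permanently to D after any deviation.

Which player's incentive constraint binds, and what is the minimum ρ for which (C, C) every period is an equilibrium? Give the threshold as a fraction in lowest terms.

Column; ρ ≥ 3/5

Row: cooperation gives 23 each period; deviation gives 38 once then 8 forever.
  23/(1−ρ) ≥ 38 + 8ρ/(1−ρ) ⇒ ρ ≥ 15/30 = 1/2.
Column: cooperation gives 15 each period; deviation gives 27 once then 7 forever.
  ρ ≥ 12/20 = 3/5.
Both must hold, so the binding constraint is Column's: ρ ≥ 3/5.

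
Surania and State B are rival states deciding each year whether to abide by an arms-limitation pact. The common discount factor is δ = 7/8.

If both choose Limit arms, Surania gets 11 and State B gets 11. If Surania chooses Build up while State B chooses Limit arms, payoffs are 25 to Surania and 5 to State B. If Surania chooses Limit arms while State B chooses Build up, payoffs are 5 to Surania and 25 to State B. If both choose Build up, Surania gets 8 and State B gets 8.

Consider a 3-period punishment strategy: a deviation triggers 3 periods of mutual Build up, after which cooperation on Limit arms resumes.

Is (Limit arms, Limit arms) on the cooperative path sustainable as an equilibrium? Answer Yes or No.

No

Comparing payoff streams over the 4 periods until play realigns: cooperate → 11(1+δ+…+δ^3); deviate → 25 + 8(δ+…+δ^3).
Cooperation is sustained iff (11−8)(δ+…+δ^3) ≥ 25−11.
δ+…+δ^3 = 7/8·(1−(7/8)^3)/(1−7/8) = 2.3105, and (25−11)/(11−8) = 4.6667.
2.3105 < 4.6667, so cooperation is not sustainable.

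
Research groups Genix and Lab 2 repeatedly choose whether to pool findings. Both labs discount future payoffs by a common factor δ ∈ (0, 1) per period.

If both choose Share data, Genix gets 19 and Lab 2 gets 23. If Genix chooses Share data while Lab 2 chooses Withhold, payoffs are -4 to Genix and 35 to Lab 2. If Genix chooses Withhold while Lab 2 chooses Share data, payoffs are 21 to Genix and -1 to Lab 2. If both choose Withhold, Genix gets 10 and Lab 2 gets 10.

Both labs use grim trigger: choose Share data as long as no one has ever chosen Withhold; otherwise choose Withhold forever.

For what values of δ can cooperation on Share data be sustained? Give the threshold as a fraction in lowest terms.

Genix's threshold: (21−19)/(21−10) = 2/11.
Lab 2's threshold: (35−23)/(35−10) = 12/25.
2/11 < 12/25, so Lab 2 binds and δ* = 12/25.

12/25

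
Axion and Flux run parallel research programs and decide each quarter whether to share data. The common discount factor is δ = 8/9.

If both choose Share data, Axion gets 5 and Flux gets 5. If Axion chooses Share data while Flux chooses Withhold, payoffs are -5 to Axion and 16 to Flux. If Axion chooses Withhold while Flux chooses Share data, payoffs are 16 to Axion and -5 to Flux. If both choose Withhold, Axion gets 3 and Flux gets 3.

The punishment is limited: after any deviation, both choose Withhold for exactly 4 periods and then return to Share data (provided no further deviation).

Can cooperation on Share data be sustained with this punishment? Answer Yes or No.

No

Comparing payoff streams over the 5 periods until play realigns: cooperate → 5(1+δ+…+δ^4); deviate → 16 + 3(δ+…+δ^4).
Cooperation is sustained iff (5−3)(δ+…+δ^4) ≥ 16−5.
δ+…+δ^4 = 8/9·(1−(8/9)^4)/(1−8/9) = 3.0056, and (16−5)/(5−3) = 5.5000.
3.0056 < 5.5000, so cooperation is not sustainable.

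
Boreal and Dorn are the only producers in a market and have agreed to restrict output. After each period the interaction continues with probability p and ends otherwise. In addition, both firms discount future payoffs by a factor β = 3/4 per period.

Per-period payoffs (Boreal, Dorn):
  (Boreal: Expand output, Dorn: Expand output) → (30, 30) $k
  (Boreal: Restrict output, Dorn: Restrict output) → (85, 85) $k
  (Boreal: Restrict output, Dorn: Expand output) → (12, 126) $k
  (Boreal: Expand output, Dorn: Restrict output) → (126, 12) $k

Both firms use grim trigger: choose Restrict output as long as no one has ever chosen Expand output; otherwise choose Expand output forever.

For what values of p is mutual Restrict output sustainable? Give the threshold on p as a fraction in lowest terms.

41/72

With continuation probability p and discount β, the effective per-period discount factor is βp.
Grim-trigger IC: βp ≥ (126−85)/(126−30) = 41/96.
So p ≥ (41/96)/(3/4) = 41/72.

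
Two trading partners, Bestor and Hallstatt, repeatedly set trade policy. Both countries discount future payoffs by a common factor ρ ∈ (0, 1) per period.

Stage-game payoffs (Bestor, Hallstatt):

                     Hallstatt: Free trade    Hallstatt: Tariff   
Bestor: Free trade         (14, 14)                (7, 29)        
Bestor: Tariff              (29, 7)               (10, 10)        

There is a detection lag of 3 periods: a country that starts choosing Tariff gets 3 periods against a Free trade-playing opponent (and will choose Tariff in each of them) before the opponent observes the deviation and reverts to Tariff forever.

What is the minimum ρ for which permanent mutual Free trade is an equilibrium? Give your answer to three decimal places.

Deviating for the 3 undetected periods gains 29−14 = 15 per period over cooperation, then loses 14−10 = 4 per period forever once punishment starts.
Gain: 15(1 + ρ + … + ρ^2); loss: 4·ρ^3/(1−ρ).
No profitable deviation ⇔ 15(1−ρ^3) ≤ 4·ρ^3, i.e. ρ^3 ≥ 15/(15+4) = 15/19.
Hence ρ ≥ (15/19)^(1/3) ≈ 0.924.

0.924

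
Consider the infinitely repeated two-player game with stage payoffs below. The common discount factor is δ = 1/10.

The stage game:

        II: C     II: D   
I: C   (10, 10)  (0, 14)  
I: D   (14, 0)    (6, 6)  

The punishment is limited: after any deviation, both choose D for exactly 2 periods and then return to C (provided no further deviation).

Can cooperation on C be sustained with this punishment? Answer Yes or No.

No

A one-shot deviation gives 14 now, then 6 for 2 periods, then back to 10.
Gain from deviating: (14−10) today; loss: (10−6) in each of the next 2 periods.
No-deviation condition: (10−6)(δ+…+δ^2) ≥ 14−10, i.e. δ+…+δ^2 ≥ 1.
At δ = 1/10: δ+…+δ^2 = 0.1100 < 1.0000.
So cooperation is not sustainable.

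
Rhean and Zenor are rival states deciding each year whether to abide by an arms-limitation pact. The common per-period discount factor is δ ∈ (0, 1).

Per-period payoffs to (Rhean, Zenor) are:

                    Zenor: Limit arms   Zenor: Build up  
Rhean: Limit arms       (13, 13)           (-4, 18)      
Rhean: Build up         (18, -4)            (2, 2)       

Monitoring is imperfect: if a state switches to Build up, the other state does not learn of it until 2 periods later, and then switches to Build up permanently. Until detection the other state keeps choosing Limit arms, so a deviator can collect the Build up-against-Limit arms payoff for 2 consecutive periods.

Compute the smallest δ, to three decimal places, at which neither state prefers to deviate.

0.559

A deviator earns 18 for 2 periods, then 2 forever; cooperating earns 13 forever. Multiplying the IC by (1−δ):
13 ≥ 18(1−δ^2) + 2δ^2, so 16·δ^2 ≥ 5 and δ^2 ≥ 5/16.
δ ≥ (5/16)^(1/2) ≈ 0.559.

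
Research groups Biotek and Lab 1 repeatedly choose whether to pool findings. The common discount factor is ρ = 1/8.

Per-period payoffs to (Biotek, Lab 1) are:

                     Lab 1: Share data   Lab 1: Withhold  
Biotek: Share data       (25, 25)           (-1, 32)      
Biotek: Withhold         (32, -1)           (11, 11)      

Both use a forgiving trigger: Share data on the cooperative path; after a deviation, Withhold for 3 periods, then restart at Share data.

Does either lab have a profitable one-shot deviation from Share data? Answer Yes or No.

IC: ρ+…+ρ^3 ≥ (32−25)/(25−11) = 1/2.
At ρ = 1/8: partial sum = 0.1426 < 0.5000. Cooperation not sustainable.

Yes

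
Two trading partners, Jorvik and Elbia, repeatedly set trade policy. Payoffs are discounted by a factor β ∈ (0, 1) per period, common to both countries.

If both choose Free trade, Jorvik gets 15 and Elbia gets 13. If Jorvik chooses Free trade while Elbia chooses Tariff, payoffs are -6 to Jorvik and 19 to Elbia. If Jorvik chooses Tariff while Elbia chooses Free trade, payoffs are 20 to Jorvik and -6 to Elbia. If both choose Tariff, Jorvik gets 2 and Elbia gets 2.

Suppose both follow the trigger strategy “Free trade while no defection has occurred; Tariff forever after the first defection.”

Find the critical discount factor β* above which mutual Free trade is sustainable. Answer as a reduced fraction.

6/17

For Jorvik: deviation gain 20−15 = 5, per-period punishment loss 15−2 = 13. IC gives β ≥ 5/18.
For Elbia: gain 6, loss 11 per period, so β ≥ 6/17.
The tighter constraint is Elbia's, so cooperation needs β ≥ 6/17.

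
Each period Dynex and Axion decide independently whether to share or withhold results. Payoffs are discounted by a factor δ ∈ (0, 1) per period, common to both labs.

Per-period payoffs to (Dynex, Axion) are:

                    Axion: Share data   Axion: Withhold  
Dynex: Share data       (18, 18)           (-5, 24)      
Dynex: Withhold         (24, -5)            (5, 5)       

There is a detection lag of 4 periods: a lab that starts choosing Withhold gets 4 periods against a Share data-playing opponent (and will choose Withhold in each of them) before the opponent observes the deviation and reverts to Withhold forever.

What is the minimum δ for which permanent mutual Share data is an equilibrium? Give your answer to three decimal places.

Deviating for the 4 undetected periods gains 24−18 = 6 per period over cooperation, then loses 18−5 = 13 per period forever once punishment starts.
Gain: 6(1 + δ + … + δ^3); loss: 13·δ^4/(1−δ).
No profitable deviation ⇔ 6(1−δ^4) ≤ 13·δ^4, i.e. δ^4 ≥ 6/(6+13) = 6/19.
Hence δ ≥ (6/19)^(1/4) ≈ 0.750.

0.750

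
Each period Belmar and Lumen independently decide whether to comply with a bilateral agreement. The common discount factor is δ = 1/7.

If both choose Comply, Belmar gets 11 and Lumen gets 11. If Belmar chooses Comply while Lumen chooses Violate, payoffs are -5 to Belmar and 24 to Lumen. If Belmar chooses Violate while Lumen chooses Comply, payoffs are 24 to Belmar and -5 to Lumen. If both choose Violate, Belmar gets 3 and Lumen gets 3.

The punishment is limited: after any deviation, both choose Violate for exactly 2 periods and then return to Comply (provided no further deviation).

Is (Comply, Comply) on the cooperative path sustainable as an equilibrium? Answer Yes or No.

IC: δ+…+δ^2 ≥ (24−11)/(11−3) = 13/8.
At δ = 1/7: partial sum = 0.1633 < 1.6250. Cooperation not sustainable.

No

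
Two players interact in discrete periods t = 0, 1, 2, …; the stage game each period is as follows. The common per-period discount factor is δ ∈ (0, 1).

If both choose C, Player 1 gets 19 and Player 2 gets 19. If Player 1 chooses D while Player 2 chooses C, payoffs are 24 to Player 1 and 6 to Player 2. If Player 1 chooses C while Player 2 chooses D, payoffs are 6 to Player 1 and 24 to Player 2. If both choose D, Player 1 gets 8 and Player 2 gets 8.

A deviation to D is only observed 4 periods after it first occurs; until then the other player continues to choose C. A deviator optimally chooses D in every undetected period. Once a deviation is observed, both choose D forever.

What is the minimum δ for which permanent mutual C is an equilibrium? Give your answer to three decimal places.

0.748

A deviator earns 24 for 4 periods, then 8 forever; cooperating earns 19 forever. Multiplying the IC by (1−δ):
19 ≥ 24(1−δ^4) + 8δ^4, so 16·δ^4 ≥ 5 and δ^4 ≥ 5/16.
δ ≥ (5/16)^(1/4) ≈ 0.748.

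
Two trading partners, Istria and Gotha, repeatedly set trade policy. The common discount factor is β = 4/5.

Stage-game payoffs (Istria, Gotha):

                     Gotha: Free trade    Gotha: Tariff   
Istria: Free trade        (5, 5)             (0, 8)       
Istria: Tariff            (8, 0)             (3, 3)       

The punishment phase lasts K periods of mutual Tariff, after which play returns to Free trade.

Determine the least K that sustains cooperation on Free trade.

IC: β(1−β^K)/(1−β) ≥ (8−5)/(5−3) = 3/2.
With β = 4/5: need 1 − β^K ≥ 3/2·(1−4/5)/(4/5), i.e. β^K ≤ 0.6250.
Since (4/5)^2 = 0.6400 and (4/5)^3 = 0.5120, the smallest such K is 3.

3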